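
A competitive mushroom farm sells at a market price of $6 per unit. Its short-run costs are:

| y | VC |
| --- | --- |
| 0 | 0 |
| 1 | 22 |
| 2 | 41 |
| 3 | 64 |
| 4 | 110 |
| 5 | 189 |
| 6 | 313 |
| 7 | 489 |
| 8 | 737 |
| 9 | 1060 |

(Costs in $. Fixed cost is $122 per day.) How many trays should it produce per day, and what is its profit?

y = 0 (shut down); profit = -$122

Tabulate TR − TC: y=0: -122; y=1: -138; y=2: -151; y=3: -168; y=4: -208; y=5: -281; y=6: -399; y=7: -569; y=8: -811; y=9: -1128.
Profit is highest at y = 0. Equivalently, the lowest AVC in the table is 41/2 ≈ $20.50 at y = 2, and P = $6 falls below it — price never covers variable cost, so the firm shuts down and loses only its fixed cost.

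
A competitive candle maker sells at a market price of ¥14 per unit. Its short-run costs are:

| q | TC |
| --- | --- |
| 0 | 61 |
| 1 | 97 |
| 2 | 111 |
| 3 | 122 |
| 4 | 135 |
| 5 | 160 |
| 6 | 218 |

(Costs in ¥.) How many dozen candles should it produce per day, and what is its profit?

Tabulate TR − TC: q=0: -61; q=1: -83; q=2: -83; q=3: -80; q=4: -79; q=5: -90; q=6: -134.
Profit is highest at q = 0. Equivalently, the lowest AVC in the table is 74/4 ≈ ¥18.50 at q = 4, and P = ¥14 falls below it — price never covers variable cost, so the firm shuts down and loses only its fixed cost.

q = 0 (shut down); profit = -¥61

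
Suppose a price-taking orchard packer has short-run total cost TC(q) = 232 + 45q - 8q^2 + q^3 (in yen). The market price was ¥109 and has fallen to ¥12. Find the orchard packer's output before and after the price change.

AVC = 45 - 8q + q^2, minimized at q = 4 where min AVC = ¥29. MC = 45 - 16q + 3q^2.
With P = ¥109 above the shutdown price, P = MC gives q = 8.
At P = ¥12 < min AVC = ¥29, price no longer covers variable cost at any output, so the firm shuts down: q = 0.

Output falls from 8 to 0 (the firm shuts down)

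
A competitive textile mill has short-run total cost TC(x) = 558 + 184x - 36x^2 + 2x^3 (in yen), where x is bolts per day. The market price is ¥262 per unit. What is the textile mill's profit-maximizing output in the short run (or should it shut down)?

Produce at x = 13

From TC, MC = TC'(x) = 184 - 72x + 6x^2 and AVC = VC/x = 184 - 36x + 2x^2.
AVC is minimized where dAVC/dx = -36 + 4x = 0, at x = 9; min AVC = 184 - 36·9 + 2·9^2 = ¥22.
P = ¥262 exceeds min AVC = ¥22, so the firm stays open.
Set P = MC: 262 = 184 - 72x + 6x^2 → -78 - 72x + 6x^2 = 0. The roots are x = -1 and x = 13; the profit-maximizing output is on the rising part of MC, so x* = 13.
Check: AVC at x = 13 is ¥54 ≤ P, so revenue covers variable cost.
Profit = P·x − TC = 262·13 − 1260 = ¥2146.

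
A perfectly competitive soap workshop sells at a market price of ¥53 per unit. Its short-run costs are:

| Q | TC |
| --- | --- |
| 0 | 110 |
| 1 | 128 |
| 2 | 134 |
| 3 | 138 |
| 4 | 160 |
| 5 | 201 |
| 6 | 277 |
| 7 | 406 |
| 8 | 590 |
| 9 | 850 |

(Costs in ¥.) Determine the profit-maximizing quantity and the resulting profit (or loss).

Q = 5; profit = ¥64

Tabulate TR − TC: Q=0: -110; Q=1: -75; Q=2: -28; Q=3: 21; Q=4: 52; Q=5: 64; Q=6: 41; Q=7: -35; Q=8: -166; Q=9: -373.
Profit is maximized at Q = 5. AVC there is 91/5 = ¥18.20 ≤ P, so producing beats shutting down (which would give -¥110).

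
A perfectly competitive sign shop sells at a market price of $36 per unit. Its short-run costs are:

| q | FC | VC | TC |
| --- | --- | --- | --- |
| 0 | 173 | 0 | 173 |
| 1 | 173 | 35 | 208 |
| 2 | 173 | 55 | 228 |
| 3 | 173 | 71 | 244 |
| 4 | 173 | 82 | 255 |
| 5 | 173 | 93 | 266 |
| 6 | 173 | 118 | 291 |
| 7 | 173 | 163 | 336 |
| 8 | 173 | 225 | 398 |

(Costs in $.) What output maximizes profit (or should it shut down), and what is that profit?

q = 6; profit = -$75

Compute π = P·q − TC at each output: q=0: -173; q=1: -172; q=2: -156; q=3: -136; q=4: -111; q=5: -86; q=6: -75; q=7: -84; q=8: -110.
Profit is maximized at q = 6. AVC there is 118/6 = $19.67 ≤ P, so producing beats shutting down (which would give -$173).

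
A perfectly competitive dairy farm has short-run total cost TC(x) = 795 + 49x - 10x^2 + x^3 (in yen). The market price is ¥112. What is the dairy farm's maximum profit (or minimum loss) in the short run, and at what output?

Profit = -¥147 at x = 9

AVC = 49 - 10x + x^2; min AVC = ¥24 at x = 5. Since P = ¥112 ≥ min AVC, the firm produces.
With MC = 49 - 20x + 3x^2, P = MC on the upward-sloping part at x* = 9.
TR = 112·9 = 1008. TC = 795 + 360 = 1155. Profit = 1008 − 1155 = -¥147.
That loss of ¥147 beats the ¥795 the firm would lose by shutting down; producing recovers ¥648 of fixed cost.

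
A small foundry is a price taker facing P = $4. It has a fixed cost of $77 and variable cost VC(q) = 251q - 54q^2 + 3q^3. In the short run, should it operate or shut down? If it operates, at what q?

Strip out fixed cost: VC = 251q - 54q^2 + 3q^3. Then AVC = 251 - 54q + 3q^2 and MC = 251 - 108q + 9q^2.
The AVC parabola has its vertex at q = 54/6 = 9, where AVC = 251 - 54·9 + 3·9^2 = $8.
Since P = $4 < min AVC = $8, price fails to cover variable cost at any output.
Best response: produce nothing and absorb the $77 fixed cost.

Shut down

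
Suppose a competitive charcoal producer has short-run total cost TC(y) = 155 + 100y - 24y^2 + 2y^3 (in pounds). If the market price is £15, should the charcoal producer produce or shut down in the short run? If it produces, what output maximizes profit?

Shut down

Strip out fixed cost: VC = 100y - 24y^2 + 2y^3. Then AVC = 100 - 24y + 2y^2 and MC = 100 - 48y + 6y^2.
AVC is minimized where dAVC/dy = -24 + 4y = 0, at y = 6; min AVC = 100 - 24·6 + 2·6^2 = £28.
P = £15 lies below min AVC = £28; no output level covers variable cost.
Shutting down limits the loss to fixed cost, £155.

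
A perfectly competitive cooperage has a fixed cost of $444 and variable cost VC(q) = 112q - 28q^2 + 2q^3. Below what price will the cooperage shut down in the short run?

$14 per unit

Short-run supply begins at min AVC. From VC = 112q - 28q^2 + 2q^3, AVC = 112 - 28q + 2q^2.
At the minimum of AVC, MC = AVC. MC = 112 - 56q + 6q^2; setting MC = AVC gives 4q^2 - 28q = 0, so q = 7. min AVC = 14.
The firm shuts down for any P below $14.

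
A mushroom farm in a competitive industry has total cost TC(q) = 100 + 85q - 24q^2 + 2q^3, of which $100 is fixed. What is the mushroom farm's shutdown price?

The shutdown price is the minimum of AVC. VC = 85q - 24q^2 + 2q^3, so AVC = 85 - 24q + 2q^2.
dAVC/dq = -24 + 4q = 0 gives q = 6. min AVC = 85 - 24·6 + 2·6^2 = 13.
So the shutdown price is $13.

$13 per unit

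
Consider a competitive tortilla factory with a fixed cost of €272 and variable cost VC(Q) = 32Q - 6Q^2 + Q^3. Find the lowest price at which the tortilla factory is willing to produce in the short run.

The firm shuts down when price falls below the minimum of average variable cost. AVC = VC/Q = 32 - 6Q + Q^2.
dAVC/dQ = -6 + 2Q = 0 gives Q = 3. min AVC = 32 - 6·3 + 3^2 = 23.
For P < €23 the firm produces nothing.

€23 per unit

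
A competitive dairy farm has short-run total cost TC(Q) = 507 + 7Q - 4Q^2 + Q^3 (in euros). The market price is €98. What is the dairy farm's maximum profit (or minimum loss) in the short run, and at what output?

Profit = -€17 at Q = 7

AVC = 7 - 4Q + Q^2; min AVC = €3 at Q = 2. Since P = €98 ≥ min AVC, the firm produces.
MC = 7 - 8Q + 3Q^2. Setting P = MC and taking the root on the rising branch gives Q* = 7.
TR = 98·7 = 686. TC = 507 + 196 = 703. Profit = 686 − 703 = -€17.
Shutting down would mean losing the fixed cost of €507, so operating at a loss of €17 is better by €490.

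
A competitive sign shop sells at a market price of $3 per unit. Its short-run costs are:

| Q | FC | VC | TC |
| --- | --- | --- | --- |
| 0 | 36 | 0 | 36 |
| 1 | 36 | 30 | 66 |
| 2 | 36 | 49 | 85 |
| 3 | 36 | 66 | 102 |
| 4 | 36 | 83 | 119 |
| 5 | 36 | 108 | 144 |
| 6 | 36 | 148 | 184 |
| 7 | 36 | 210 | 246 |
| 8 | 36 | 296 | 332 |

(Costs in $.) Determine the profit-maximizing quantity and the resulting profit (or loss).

Q = 0 (shut down); profit = -$36

Compute π = P·Q − TC at each output: Q=0: -36; Q=1: -63; Q=2: -79; Q=3: -93; Q=4: -107; Q=5: -129; Q=6: -166; Q=7: -225; Q=8: -308.
Profit is highest at Q = 0. Equivalently, the lowest AVC in the table is 83/4 ≈ $20.75 at Q = 4, and P = $3 falls below it — price never covers variable cost, so the firm shuts down and loses only its fixed cost.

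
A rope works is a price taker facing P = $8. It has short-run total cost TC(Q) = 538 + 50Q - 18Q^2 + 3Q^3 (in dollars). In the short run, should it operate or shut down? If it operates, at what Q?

Shut down

Variable cost is VC = 50Q - 18Q^2 + 3Q^3, so AVC = VC/Q = 50 - 18Q + 3Q^2 and MC = dTC/dQ = 50 - 36Q + 9Q^2.
AVC is minimized where dAVC/dQ = -18 + 6Q = 0, at Q = 3; min AVC = 50 - 18·3 + 3·3^2 = $23.
Since P = $8 < min AVC = $23, price fails to cover variable cost at any output.
Best response: produce nothing and absorb the $538 fixed cost.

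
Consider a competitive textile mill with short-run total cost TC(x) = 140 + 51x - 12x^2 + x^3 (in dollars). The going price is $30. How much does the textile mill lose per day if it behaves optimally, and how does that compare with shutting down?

AVC = 51 - 12x + x^2; min AVC = $15 at x = 6. Since P = $30 ≥ min AVC, the firm produces.
With MC = 51 - 24x + 3x^2, P = MC on the upward-sloping part at x* = 7.
TR = 30·7 = 210. TC = 140 + 112 = 252. Profit = 210 − 252 = -$42.
By producing, the firm covers all variable cost plus $98 of fixed cost; shutting down would lose the full $140.

Profit = -$42 at x = 7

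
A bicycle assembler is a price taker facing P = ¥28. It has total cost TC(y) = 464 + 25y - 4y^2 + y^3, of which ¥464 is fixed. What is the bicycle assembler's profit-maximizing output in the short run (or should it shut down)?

Produce at y = 3

Strip out fixed cost: VC = 25y - 4y^2 + y^3. Then AVC = 25 - 4y + y^2 and MC = 25 - 8y + 3y^2.
The AVC parabola has its vertex at y = 4/2 = 2, where AVC = 25 - 4·2 + 2^2 = ¥21.
Since P = ¥28 ≥ min AVC = ¥21, price covers variable cost and the firm should produce.
Solving P = MC: -3 - 8y + 3y^2 = 0 ⇒ y = -1/3 or 3. On the upward-sloping branch, y* = 3.
Check: AVC at y = 3 is ¥22 ≤ P, so revenue covers variable cost.
Profit = P·y − TC = 28·3 − 530 = -¥446, a loss, but smaller than the ¥464 fixed cost the firm would lose by shutting down.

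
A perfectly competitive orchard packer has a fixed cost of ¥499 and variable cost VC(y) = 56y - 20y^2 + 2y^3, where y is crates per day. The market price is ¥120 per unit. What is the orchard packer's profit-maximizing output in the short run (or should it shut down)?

Variable cost is VC = 56y - 20y^2 + 2y^3, so AVC = VC/y = 56 - 20y + 2y^2 and MC = dTC/dy = 56 - 40y + 6y^2.
AVC hits its minimum where MC = AVC, at y = 5, giving min AVC = 56 - 20·5 + 2·5^2 = ¥6.
Because ¥120 ≥ ¥6, revenue can cover variable cost; the firm operates.
Set P = MC: 120 = 56 - 40y + 6y^2 → -64 - 40y + 6y^2 = 0. The roots are y = -4/3 and y = 8; the profit-maximizing output is on the rising part of MC, so y* = 8.
Check: AVC at y = 8 is ¥24 ≤ P, so revenue covers variable cost.
Profit = P·y − TC = 120·8 − 691 = ¥269.

Produce at y = 8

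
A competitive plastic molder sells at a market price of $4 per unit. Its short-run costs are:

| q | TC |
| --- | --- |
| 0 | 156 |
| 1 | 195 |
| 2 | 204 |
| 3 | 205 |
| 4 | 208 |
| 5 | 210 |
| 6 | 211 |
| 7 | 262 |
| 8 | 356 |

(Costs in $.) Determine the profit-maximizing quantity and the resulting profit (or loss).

q = 0 (shut down); profit = -$156

Tabulate TR − TC: q=0: -156; q=1: -191; q=2: -196; q=3: -193; q=4: -192; q=5: -190; q=6: -187; q=7: -234; q=8: -324.
Profit is highest at q = 0. Equivalently, the lowest AVC in the table is 55/6 ≈ $9.17 at q = 6, and P = $4 falls below it — price never covers variable cost, so the firm shuts down and loses only its fixed cost.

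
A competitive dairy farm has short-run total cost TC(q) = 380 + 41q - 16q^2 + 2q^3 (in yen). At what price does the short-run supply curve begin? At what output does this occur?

The shutdown price is the minimum of AVC. VC = 41q - 16q^2 + 2q^3, so AVC = 41 - 16q + 2q^2.
dAVC/dq = -16 + 4q = 0 gives q = 4. min AVC = 41 - 16·4 + 2·4^2 = 9.
The firm shuts down for any P below ¥9.

¥9 per unit, at q = 4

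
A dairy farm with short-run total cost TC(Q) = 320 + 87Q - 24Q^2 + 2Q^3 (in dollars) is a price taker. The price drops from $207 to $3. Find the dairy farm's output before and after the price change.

Output falls from 10 to 0 (the firm shuts down)

AVC = 87 - 24Q + 2Q^2, minimized at Q = 6 where min AVC = $15. MC = 87 - 48Q + 6Q^2.
With P = $207 above the shutdown price, P = MC gives Q = 10.
At P = $3 < min AVC = $15, price no longer covers variable cost at any output, so the firm shuts down: Q = 0.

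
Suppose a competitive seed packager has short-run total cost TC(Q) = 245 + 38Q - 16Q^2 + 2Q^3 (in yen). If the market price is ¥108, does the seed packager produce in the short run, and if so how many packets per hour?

Produce at Q = 7

Strip out fixed cost: VC = 38Q - 16Q^2 + 2Q^3. Then AVC = 38 - 16Q + 2Q^2 and MC = 38 - 32Q + 6Q^2.
AVC hits its minimum where MC = AVC, at Q = 4, giving min AVC = 38 - 16·4 + 2·4^2 = ¥6.
P = ¥108 exceeds min AVC = ¥6, so the firm stays open.
Set P = MC: 108 = 38 - 32Q + 6Q^2 → -70 - 32Q + 6Q^2 = 0. The roots are Q = -5/3 and Q = 7; the profit-maximizing output is on the rising part of MC, so Q* = 7.
Check: AVC at Q = 7 is ¥24 ≤ P, so revenue covers variable cost.
Profit = P·Q − TC = 108·7 − 413 = ¥343.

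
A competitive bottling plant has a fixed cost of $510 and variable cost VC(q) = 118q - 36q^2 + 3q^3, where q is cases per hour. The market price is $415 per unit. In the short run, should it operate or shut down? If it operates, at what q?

Strip out fixed cost: VC = 118q - 36q^2 + 3q^3. Then AVC = 118 - 36q + 3q^2 and MC = 118 - 72q + 9q^2.
AVC hits its minimum where MC = AVC, at q = 6, giving min AVC = 118 - 36·6 + 3·6^2 = $10.
Since P = $415 ≥ min AVC = $10, price covers variable cost and the firm should produce.
Solving P = MC: -297 - 72q + 9q^2 = 0 ⇒ q = -3 or 11. On the upward-sloping branch, q* = 11.
Check: AVC at q = 11 is $85 ≤ P, so revenue covers variable cost.
Profit = P·q − TC = 415·11 − 1445 = $3120.

Produce at q = 11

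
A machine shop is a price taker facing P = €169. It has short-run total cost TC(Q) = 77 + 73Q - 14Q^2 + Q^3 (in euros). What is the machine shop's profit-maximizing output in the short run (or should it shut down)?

From TC, MC = TC'(Q) = 73 - 28Q + 3Q^2 and AVC = VC/Q = 73 - 14Q + Q^2.
The AVC parabola has its vertex at Q = 14/2 = 7, where AVC = 73 - 14·7 + 7^2 = €24.
P = €169 exceeds min AVC = €24, so the firm stays open.
Set P = MC: 169 = 73 - 28Q + 3Q^2 → -96 - 28Q + 3Q^2 = 0. The roots are Q = -8/3 and Q = 12; the profit-maximizing output is on the rising part of MC, so Q* = 12.
Check: AVC at Q = 12 is €49 ≤ P, so revenue covers variable cost.
Profit = P·Q − TC = 169·12 − 665 = €1363.

Produce at Q = 12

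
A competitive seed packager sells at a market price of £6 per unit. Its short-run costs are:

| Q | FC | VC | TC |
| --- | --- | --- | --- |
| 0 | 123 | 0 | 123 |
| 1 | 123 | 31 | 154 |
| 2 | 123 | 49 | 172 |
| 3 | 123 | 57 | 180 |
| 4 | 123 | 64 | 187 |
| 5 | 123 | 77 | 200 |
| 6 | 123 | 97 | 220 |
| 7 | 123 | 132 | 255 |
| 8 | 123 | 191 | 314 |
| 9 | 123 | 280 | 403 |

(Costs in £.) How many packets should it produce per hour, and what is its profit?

Q = 0 (shut down); profit = -£123

Compute π = P·Q − TC at each output: Q=0: -123; Q=1: -148; Q=2: -160; Q=3: -162; Q=4: -163; Q=5: -170; Q=6: -184; Q=7: -213; Q=8: -266; Q=9: -349.
Profit is highest at Q = 0. Equivalently, the lowest AVC in the table is 77/5 ≈ £15.40 at Q = 5, and P = £6 falls below it — price never covers variable cost, so the firm shuts down and loses only its fixed cost.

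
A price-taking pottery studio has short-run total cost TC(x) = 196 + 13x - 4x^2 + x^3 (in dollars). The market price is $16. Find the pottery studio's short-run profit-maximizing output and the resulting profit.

Profit = -$178 at x = 3

AVC = 13 - 4x + x^2 has its minimum $9 at x = 2; price $16 clears that bar, so the firm operates.
MC = 13 - 8x + 3x^2. Setting P = MC and taking the root on the rising branch gives x* = 3.
TR = 16·3 = 48. TC = 196 + 30 = 226. Profit = 48 − 226 = -$178.
That loss of $178 beats the $196 the firm would lose by shutting down; producing recovers $18 of fixed cost.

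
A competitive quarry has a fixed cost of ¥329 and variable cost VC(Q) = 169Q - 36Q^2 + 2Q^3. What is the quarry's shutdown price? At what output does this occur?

¥7 per unit, at Q = 9

The firm shuts down when price falls below the minimum of average variable cost. AVC = VC/Q = 169 - 36Q + 2Q^2.
dAVC/dQ = -36 + 4Q = 0 gives Q = 9. min AVC = 169 - 36·9 + 2·9^2 = 7.
For P < ¥7 the firm produces nothing.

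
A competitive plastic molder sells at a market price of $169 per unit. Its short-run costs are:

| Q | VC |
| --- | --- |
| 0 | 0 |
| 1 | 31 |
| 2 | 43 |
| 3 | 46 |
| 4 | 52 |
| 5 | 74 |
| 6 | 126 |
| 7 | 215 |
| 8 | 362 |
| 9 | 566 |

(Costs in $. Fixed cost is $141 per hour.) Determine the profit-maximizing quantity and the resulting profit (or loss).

Profit at each row (π = 169Q − TC): Q=0: -141; Q=1: -3; Q=2: 154; Q=3: 320; Q=4: 483; Q=5: 630; Q=6: 747; Q=7: 827; Q=8: 849; Q=9: 814.
Profit is maximized at Q = 8. AVC there is 362/8 = $45.25 ≤ P, so producing beats shutting down (which would give -$141).

Q = 8; profit = $849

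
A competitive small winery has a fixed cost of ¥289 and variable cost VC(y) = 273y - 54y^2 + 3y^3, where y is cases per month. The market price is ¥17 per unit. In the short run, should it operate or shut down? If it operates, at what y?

Strip out fixed cost: VC = 273y - 54y^2 + 3y^3. Then AVC = 273 - 54y + 3y^2 and MC = 273 - 108y + 9y^2.
AVC hits its minimum where MC = AVC, at y = 9, giving min AVC = 273 - 54·9 + 3·9^2 = ¥30.
P = ¥17 lies below min AVC = ¥30; no output level covers variable cost.
Shutting down limits the loss to fixed cost, ¥289.

Shut down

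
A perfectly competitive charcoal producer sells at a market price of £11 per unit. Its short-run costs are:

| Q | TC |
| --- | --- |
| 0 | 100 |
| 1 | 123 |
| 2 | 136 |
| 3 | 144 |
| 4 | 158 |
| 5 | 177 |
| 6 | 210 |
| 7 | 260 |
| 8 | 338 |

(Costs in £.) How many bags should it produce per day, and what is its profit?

Q = 0 (shut down); profit = -£100

Profit at each row (π = 11Q − TC): Q=0: -100; Q=1: -112; Q=2: -114; Q=3: -111; Q=4: -114; Q=5: -122; Q=6: -144; Q=7: -183; Q=8: -250.
Profit is highest at Q = 0. Equivalently, the lowest AVC in the table is 58/4 ≈ £14.50 at Q = 4, and P = £11 falls below it — price never covers variable cost, so the firm shuts down and loses only its fixed cost.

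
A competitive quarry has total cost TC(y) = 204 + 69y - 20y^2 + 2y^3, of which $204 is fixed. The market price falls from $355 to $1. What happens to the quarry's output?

MC = 69 - 40y + 6y^2; the shutdown threshold is min AVC = $19 (at y = 5).
At P = $355 ≥ min AVC, set P = MC on the rising branch: y = 11.
At P = $1 < min AVC = $19, price no longer covers variable cost at any output, so the firm shuts down: y = 0.

Output falls from 11 to 0 (the firm shuts down)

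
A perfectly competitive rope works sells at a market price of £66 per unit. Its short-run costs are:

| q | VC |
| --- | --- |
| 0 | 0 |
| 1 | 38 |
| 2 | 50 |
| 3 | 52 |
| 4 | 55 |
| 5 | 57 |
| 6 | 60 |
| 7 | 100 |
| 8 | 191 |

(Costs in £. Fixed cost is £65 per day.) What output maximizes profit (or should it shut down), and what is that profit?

q = 7; profit = £297

Tabulate TR − TC: q=0: -65; q=1: -37; q=2: 17; q=3: 81; q=4: 144; q=5: 208; q=6: 271; q=7: 297; q=8: 272.
Profit is maximized at q = 7. AVC there is 100/7 = £14.29 ≤ P, so producing beats shutting down (which would give -£65).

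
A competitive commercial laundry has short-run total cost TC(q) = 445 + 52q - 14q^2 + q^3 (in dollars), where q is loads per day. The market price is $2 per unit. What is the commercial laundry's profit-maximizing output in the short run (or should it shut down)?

Shut down

Variable cost is VC = 52q - 14q^2 + q^3, so AVC = VC/q = 52 - 14q + q^2 and MC = dTC/dq = 52 - 28q + 3q^2.
AVC hits its minimum where MC = AVC, at q = 7, giving min AVC = 52 - 14·7 + 7^2 = $3.
With P < min AVC ($2 < $3), every unit sold adds to the loss.
Best response: produce nothing and absorb the $445 fixed cost.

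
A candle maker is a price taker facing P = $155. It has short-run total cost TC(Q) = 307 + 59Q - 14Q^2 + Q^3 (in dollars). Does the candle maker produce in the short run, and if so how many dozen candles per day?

Produce at Q = 12

Strip out fixed cost: VC = 59Q - 14Q^2 + Q^3. Then AVC = 59 - 14Q + Q^2 and MC = 59 - 28Q + 3Q^2.
AVC is minimized where dAVC/dQ = -14 + 2Q = 0, at Q = 7; min AVC = 59 - 14·7 + 7^2 = $10.
Since P = $155 ≥ min AVC = $10, price covers variable cost and the firm should produce.
Solving P = MC: -96 - 28Q + 3Q^2 = 0 ⇒ Q = -8/3 or 12. On the upward-sloping branch, Q* = 12.
Check: AVC at Q = 12 is $35 ≤ P, so revenue covers variable cost.
Profit = P·Q − TC = 155·12 − 727 = $1133.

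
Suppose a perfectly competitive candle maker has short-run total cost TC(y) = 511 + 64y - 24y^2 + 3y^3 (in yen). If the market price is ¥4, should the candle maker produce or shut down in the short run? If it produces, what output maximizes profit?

Shut down

Variable cost is VC = 64y - 24y^2 + 3y^3, so AVC = VC/y = 64 - 24y + 3y^2 and MC = dTC/dy = 64 - 48y + 9y^2.
AVC hits its minimum where MC = AVC, at y = 4, giving min AVC = 64 - 24·4 + 3·4^2 = ¥16.
With P < min AVC (¥4 < ¥16), every unit sold adds to the loss.
Best response: produce nothing and absorb the ¥511 fixed cost.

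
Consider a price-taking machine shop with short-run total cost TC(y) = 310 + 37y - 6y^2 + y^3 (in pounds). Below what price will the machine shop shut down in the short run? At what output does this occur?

Short-run supply begins at min AVC. From VC = 37y - 6y^2 + y^3, AVC = 37 - 6y + y^2.
dAVC/dy = -6 + 2y = 0 gives y = 3. min AVC = 37 - 6·3 + 3^2 = 28.
The firm shuts down for any P below £28.

£28 per unit, at y = 3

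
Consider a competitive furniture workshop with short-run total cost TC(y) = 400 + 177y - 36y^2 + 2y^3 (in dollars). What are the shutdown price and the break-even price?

Shutdown price = $15; break-even price = $57

Shutdown price = min AVC. AVC = 177 - 36y + 2y^2, with vertex at y = 9 and minimum $15.
ATC = 400/y + 177 - 36y + 2y^2. Setting dATC/dy = −400/y^2 − 36 + 4y = 0 gives y = 10 (since 4·10^3 − 36·10^2 = 400).
min ATC = 400/10 + 177 − 36·10 + 2·10^2 = $57. That is the break-even price.
Between these two prices the firm operates at a loss; above $57 it earns a profit.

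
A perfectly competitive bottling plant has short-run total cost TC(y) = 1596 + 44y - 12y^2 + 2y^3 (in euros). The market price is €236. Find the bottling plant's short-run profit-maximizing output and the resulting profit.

Profit = -€316 at y = 8

AVC = 44 - 12y + 2y^2 has its minimum €26 at y = 3; price €236 clears that bar, so the firm operates.
MC = 44 - 24y + 6y^2. Setting P = MC and taking the root on the rising branch gives y* = 8.
TR = 236·8 = 1888. TC = 1596 + 608 = 2204. Profit = 1888 − 2204 = -€316.
By producing, the firm covers all variable cost plus €1280 of fixed cost; shutting down would lose the full €1596.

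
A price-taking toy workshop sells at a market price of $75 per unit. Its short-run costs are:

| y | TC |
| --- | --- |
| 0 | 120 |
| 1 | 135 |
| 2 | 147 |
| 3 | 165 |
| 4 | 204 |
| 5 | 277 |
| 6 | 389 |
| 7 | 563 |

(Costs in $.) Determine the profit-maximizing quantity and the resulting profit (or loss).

y = 5; profit = $98

Tabulate TR − TC: y=0: -120; y=1: -60; y=2: 3; y=3: 60; y=4: 96; y=5: 98; y=6: 61; y=7: -38.
Profit is maximized at y = 5. AVC there is 157/5 = $31.40 ≤ P, so producing beats shutting down (which would give -$120).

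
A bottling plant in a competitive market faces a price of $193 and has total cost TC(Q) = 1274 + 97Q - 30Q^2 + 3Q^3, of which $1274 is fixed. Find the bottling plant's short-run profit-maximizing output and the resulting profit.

AVC = 97 - 30Q + 3Q^2; min AVC = $22 at Q = 5. Since P = $193 ≥ min AVC, the firm produces.
With MC = 97 - 60Q + 9Q^2, P = MC on the upward-sloping part at Q* = 8.
TR = 193·8 = 1544. TC = 1274 + 392 = 1666. Profit = 1544 − 1666 = -$122.
By producing, the firm covers all variable cost plus $1152 of fixed cost; shutting down would lose the full $1274.

Profit = -$122 at Q = 8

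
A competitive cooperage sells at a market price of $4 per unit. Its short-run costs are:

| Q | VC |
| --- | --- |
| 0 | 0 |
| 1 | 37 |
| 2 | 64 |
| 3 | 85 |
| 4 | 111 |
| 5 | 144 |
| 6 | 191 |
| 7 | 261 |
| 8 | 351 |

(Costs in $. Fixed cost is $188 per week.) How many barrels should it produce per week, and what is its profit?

Profit at each row (π = 4Q − TC): Q=0: -188; Q=1: -221; Q=2: -244; Q=3: -261; Q=4: -283; Q=5: -312; Q=6: -355; Q=7: -421; Q=8: -507.
Profit is highest at Q = 0. Equivalently, the lowest AVC in the table is 111/4 ≈ $27.75 at Q = 4, and P = $4 falls below it — price never covers variable cost, so the firm shuts down and loses only its fixed cost.

Q = 0 (shut down); profit = -$188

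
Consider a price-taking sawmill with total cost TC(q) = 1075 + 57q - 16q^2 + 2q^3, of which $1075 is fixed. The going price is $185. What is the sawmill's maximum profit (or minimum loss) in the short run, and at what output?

Profit = -$51 at q = 8

AVC = 57 - 16q + 2q^2 has its minimum $25 at q = 4; price $185 clears that bar, so the firm operates.
MC = 57 - 32q + 6q^2. Setting P = MC and taking the root on the rising branch gives q* = 8.
TR = 185·8 = 1480. TC = 1075 + 456 = 1531. Profit = 1480 − 1531 = -$51.
By producing, the firm covers all variable cost plus $1024 of fixed cost; shutting down would lose the full $1075.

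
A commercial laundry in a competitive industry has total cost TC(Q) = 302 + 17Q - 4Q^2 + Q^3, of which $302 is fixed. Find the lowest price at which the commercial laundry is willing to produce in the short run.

$13 per unit

The shutdown price is the minimum of AVC. VC = 17Q - 4Q^2 + Q^3, so AVC = 17 - 4Q + Q^2.
At the minimum of AVC, MC = AVC. MC = 17 - 8Q + 3Q^2; setting MC = AVC gives 2Q^2 - 4Q = 0, so Q = 2. min AVC = 13.
The firm shuts down for any P below $13.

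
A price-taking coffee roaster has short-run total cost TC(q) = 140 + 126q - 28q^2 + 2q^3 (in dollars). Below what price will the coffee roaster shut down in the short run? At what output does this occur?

$28 per unit, at q = 7

The shutdown price is the minimum of AVC. VC = 126q - 28q^2 + 2q^3, so AVC = 126 - 28q + 2q^2.
At the minimum of AVC, MC = AVC. MC = 126 - 56q + 6q^2; setting MC = AVC gives 4q^2 - 28q = 0, so q = 7. min AVC = 28.
So the shutdown price is $28.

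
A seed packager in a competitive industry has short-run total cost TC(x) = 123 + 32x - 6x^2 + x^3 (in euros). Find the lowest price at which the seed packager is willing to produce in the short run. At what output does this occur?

€23 per unit, at x = 3

The firm shuts down when price falls below the minimum of average variable cost. AVC = VC/x = 32 - 6x + x^2.
At the minimum of AVC, MC = AVC. MC = 32 - 12x + 3x^2; setting MC = AVC gives 2x^2 - 6x = 0, so x = 3. min AVC = 23.
For P < €23 the firm produces nothing.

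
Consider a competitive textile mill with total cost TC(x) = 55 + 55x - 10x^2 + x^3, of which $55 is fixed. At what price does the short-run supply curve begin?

Short-run supply begins at min AVC. From VC = 55x - 10x^2 + x^3, AVC = 55 - 10x + x^2.
At the minimum of AVC, MC = AVC. MC = 55 - 20x + 3x^2; setting MC = AVC gives 2x^2 - 10x = 0, so x = 5. min AVC = 30.
So the shutdown price is $30.

$30 per unit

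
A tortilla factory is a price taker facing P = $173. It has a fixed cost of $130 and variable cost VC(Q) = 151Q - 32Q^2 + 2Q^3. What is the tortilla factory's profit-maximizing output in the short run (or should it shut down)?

From TC, MC = TC'(Q) = 151 - 64Q + 6Q^2 and AVC = VC/Q = 151 - 32Q + 2Q^2.
AVC hits its minimum where MC = AVC, at Q = 8, giving min AVC = 151 - 32·8 + 2·8^2 = $23.
Because $173 ≥ $23, revenue can cover variable cost; the firm operates.
P = MC gives -22 - 64Q + 6Q^2 = 0, with roots -1/3 and 11. Take the larger (rising MC): Q* = 11.
Check: AVC at Q = 11 is $41 ≤ P, so revenue covers variable cost.
Profit = P·Q − TC = 173·11 − 581 = $1322.

Produce at Q = 11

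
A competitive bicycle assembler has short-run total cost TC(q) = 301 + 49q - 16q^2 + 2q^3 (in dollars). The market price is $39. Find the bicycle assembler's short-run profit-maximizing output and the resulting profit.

Profit = -$201 at q = 5

AVC = 49 - 16q + 2q^2 has its minimum $17 at q = 4; price $39 clears that bar, so the firm operates.
MC = 49 - 32q + 6q^2. Setting P = MC and taking the root on the rising branch gives q* = 5.
TR = 39·5 = 195. TC = 301 + 95 = 396. Profit = 195 − 396 = -$201.
By producing, the firm covers all variable cost plus $100 of fixed cost; shutting down would lose the full $301.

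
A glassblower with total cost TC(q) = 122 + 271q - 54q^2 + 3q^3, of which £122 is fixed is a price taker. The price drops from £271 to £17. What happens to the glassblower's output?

MC = 271 - 108q + 9q^2; the shutdown threshold is min AVC = £28 (at q = 9).
At P = £271 ≥ min AVC, set P = MC on the rising branch: q = 12.
At P = £17 < min AVC = £28, price no longer covers variable cost at any output, so the firm shuts down: q = 0.

Output falls from 12 to 0 (the firm shuts down)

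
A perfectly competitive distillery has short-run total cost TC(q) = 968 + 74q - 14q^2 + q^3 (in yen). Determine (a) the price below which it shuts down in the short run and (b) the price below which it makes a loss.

Shutdown price = ¥25; break-even price = ¥129

Shutdown price = min AVC. AVC = 74 - 14q + q^2, with vertex at q = 7 and minimum ¥25.
ATC = 968/q + 74 - 14q + q^2. Setting dATC/dq = −968/q^2 − 14 + 2q = 0 gives q = 11 (since 2·11^3 − 14·11^2 = 968).
min ATC = 968/11 + 74 − 14·11 + 11^2 = ¥129. That is the break-even price.
Between these two prices the firm operates at a loss; above ¥129 it earns a profit.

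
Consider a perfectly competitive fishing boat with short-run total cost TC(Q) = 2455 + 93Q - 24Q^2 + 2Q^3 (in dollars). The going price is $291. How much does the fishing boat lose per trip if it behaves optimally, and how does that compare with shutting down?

AVC = 93 - 24Q + 2Q^2; min AVC = $21 at Q = 6. Since P = $291 ≥ min AVC, the firm produces.
With MC = 93 - 48Q + 6Q^2, P = MC on the upward-sloping part at Q* = 11.
TR = 291·11 = 3201. TC = 2455 + 781 = 3236. Profit = 3201 − 3236 = -$35.
By producing, the firm covers all variable cost plus $2420 of fixed cost; shutting down would lose the full $2455.

Profit = -$35 at Q = 11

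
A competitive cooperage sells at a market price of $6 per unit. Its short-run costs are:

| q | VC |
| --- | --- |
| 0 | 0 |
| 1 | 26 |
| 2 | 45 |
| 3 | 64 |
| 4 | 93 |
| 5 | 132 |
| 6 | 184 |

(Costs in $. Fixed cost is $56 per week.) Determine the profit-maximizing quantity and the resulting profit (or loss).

q = 0 (shut down); profit = -$56

Compute π = P·q − TC at each output: q=0: -56; q=1: -76; q=2: -89; q=3: -102; q=4: -125; q=5: -158; q=6: -204.
Profit is highest at q = 0. Equivalently, the lowest AVC in the table is 64/3 ≈ $21.33 at q = 3, and P = $6 falls below it — price never covers variable cost, so the firm shuts down and loses only its fixed cost.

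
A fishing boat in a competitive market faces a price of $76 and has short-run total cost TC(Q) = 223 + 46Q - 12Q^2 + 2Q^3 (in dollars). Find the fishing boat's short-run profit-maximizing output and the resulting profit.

AVC = 46 - 12Q + 2Q^2; min AVC = $28 at Q = 3. Since P = $76 ≥ min AVC, the firm produces.
MC = 46 - 24Q + 6Q^2. Setting P = MC and taking the root on the rising branch gives Q* = 5.
TR = 76·5 = 380. TC = 223 + 180 = 403. Profit = 380 − 403 = -$23.
That loss of $23 beats the $223 the firm would lose by shutting down; producing recovers $200 of fixed cost.

Profit = -$23 at Q = 5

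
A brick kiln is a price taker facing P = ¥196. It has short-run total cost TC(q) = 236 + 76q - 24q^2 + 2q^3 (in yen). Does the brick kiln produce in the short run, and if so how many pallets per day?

Produce at q = 10

Strip out fixed cost: VC = 76q - 24q^2 + 2q^3. Then AVC = 76 - 24q + 2q^2 and MC = 76 - 48q + 6q^2.
The AVC parabola has its vertex at q = 24/4 = 6, where AVC = 76 - 24·6 + 2·6^2 = ¥4.
P = ¥196 exceeds min AVC = ¥4, so the firm stays open.
Set P = MC: 196 = 76 - 48q + 6q^2 → -120 - 48q + 6q^2 = 0. The roots are q = -2 and q = 10; the profit-maximizing output is on the rising part of MC, so q* = 10.
Check: AVC at q = 10 is ¥36 ≤ P, so revenue covers variable cost.
Profit = P·q − TC = 196·10 − 596 = ¥1364.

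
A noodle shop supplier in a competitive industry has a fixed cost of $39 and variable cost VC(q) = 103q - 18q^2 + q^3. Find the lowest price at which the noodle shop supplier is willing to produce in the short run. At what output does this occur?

$22 per unit, at q = 9

Short-run supply begins at min AVC. From VC = 103q - 18q^2 + q^3, AVC = 103 - 18q + q^2.
At the minimum of AVC, MC = AVC. MC = 103 - 36q + 3q^2; setting MC = AVC gives 2q^2 - 18q = 0, so q = 9. min AVC = 22.
So the shutdown price is $22.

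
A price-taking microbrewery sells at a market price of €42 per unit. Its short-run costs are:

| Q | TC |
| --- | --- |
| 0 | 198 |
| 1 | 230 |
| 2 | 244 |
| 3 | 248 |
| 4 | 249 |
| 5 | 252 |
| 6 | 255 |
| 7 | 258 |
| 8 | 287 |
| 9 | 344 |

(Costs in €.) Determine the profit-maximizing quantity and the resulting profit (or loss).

Q = 8; profit = €49

Profit at each row (π = 42Q − TC): Q=0: -198; Q=1: -188; Q=2: -160; Q=3: -122; Q=4: -81; Q=5: -42; Q=6: -3; Q=7: 36; Q=8: 49; Q=9: 34.
Profit is maximized at Q = 8. AVC there is 89/8 = €11.12 ≤ P, so producing beats shutting down (which would give -€198).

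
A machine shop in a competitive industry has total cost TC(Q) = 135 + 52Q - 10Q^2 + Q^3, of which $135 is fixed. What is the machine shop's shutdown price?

The shutdown price is the minimum of AVC. VC = 52Q - 10Q^2 + Q^3, so AVC = 52 - 10Q + Q^2.
At the minimum of AVC, MC = AVC. MC = 52 - 20Q + 3Q^2; setting MC = AVC gives 2Q^2 - 10Q = 0, so Q = 5. min AVC = 27.
For P < $27 the firm produces nothing.

$27 per unit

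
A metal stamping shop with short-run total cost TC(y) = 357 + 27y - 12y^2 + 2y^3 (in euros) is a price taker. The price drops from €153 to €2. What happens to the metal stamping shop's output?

MC = 27 - 24y + 6y^2; the shutdown threshold is min AVC = €9 (at y = 3).
At P = €153 ≥ min AVC, set P = MC on the rising branch: y = 7.
At P = €2 < min AVC = €9, price no longer covers variable cost at any output, so the firm shuts down: y = 0.

Output falls from 7 to 0 (the firm shuts down)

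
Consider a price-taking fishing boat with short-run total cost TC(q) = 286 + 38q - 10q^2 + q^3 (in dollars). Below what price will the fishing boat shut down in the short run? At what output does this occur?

Short-run supply begins at min AVC. From VC = 38q - 10q^2 + q^3, AVC = 38 - 10q + q^2.
At the minimum of AVC, MC = AVC. MC = 38 - 20q + 3q^2; setting MC = AVC gives 2q^2 - 10q = 0, so q = 5. min AVC = 13.
So the shutdown price is $13.

$13 per unit, at q = 5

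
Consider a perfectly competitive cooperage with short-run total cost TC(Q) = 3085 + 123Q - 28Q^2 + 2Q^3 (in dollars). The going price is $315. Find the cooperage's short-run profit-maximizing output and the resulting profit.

AVC = 123 - 28Q + 2Q^2; min AVC = $25 at Q = 7. Since P = $315 ≥ min AVC, the firm produces.
With MC = 123 - 56Q + 6Q^2, P = MC on the upward-sloping part at Q* = 12.
TR = 315·12 = 3780. TC = 3085 + 900 = 3985. Profit = 3780 − 3985 = -$205.
Shutting down would mean losing the fixed cost of $3085, so operating at a loss of $205 is better by $2880.

Profit = -$205 at Q = 12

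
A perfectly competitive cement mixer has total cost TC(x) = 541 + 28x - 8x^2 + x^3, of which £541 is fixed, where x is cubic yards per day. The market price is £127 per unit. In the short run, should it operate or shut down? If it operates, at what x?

Produce at x = 9

From TC, MC = TC'(x) = 28 - 16x + 3x^2 and AVC = VC/x = 28 - 8x + x^2.
AVC hits its minimum where MC = AVC, at x = 4, giving min AVC = 28 - 8·4 + 4^2 = £12.
P = £127 exceeds min AVC = £12, so the firm stays open.
P = MC gives -99 - 16x + 3x^2 = 0, with roots -11/3 and 9. Take the larger (rising MC): x* = 9.
Check: AVC at x = 9 is £37 ≤ P, so revenue covers variable cost.
Profit = P·x − TC = 127·9 − 874 = £269.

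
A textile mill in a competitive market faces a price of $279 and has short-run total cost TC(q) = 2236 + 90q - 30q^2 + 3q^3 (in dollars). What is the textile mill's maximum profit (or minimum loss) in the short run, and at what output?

Profit = -$292 at q = 9

AVC = 90 - 30q + 3q^2; min AVC = $15 at q = 5. Since P = $279 ≥ min AVC, the firm produces.
MC = 90 - 60q + 9q^2. Setting P = MC and taking the root on the rising branch gives q* = 9.
TR = 279·9 = 2511. TC = 2236 + 567 = 2803. Profit = 2511 − 2803 = -$292.
Shutting down would mean losing the fixed cost of $2236, so operating at a loss of $292 is better by $1944.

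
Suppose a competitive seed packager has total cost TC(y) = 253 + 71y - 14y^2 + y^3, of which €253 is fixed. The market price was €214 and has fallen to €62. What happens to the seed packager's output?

Output falls from 13 to 9

AVC = 71 - 14y + y^2, minimized at y = 7 where min AVC = €22. MC = 71 - 28y + 3y^2.
At P = €214 ≥ min AVC, set P = MC on the rising branch: y = 13.
At P = €62 ≥ min AVC, set P = MC: y = 9. The firm stays open but cuts output.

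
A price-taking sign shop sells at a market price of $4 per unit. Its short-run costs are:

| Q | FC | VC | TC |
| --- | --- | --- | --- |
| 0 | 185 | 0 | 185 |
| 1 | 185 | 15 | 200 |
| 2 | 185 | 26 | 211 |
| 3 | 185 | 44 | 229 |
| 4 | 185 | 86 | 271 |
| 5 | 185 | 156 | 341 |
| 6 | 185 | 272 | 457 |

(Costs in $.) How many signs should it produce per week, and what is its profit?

Q = 0 (shut down); profit = -$185

Compute π = P·Q − TC at each output: Q=0: -185; Q=1: -196; Q=2: -203; Q=3: -217; Q=4: -255; Q=5: -321; Q=6: -433.
Profit is highest at Q = 0. Equivalently, the lowest AVC in the table is 26/2 ≈ $13 at Q = 2, and P = $4 falls below it — price never covers variable cost, so the firm shuts down and loses only its fixed cost.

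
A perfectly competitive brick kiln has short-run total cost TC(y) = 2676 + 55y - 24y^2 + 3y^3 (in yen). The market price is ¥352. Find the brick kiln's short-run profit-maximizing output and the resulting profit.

AVC = 55 - 24y + 3y^2 has its minimum ¥7 at y = 4; price ¥352 clears that bar, so the firm operates.
With MC = 55 - 48y + 9y^2, P = MC on the upward-sloping part at y* = 9.
TR = 352·9 = 3168. TC = 2676 + 738 = 3414. Profit = 3168 − 3414 = -¥246.
By producing, the firm covers all variable cost plus ¥2430 of fixed cost; shutting down would lose the full ¥2676.

Profit = -¥246 at y = 9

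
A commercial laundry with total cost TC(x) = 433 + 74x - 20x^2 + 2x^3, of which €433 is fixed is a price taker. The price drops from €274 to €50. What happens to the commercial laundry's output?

AVC = 74 - 20x + 2x^2, minimized at x = 5 where min AVC = €24. MC = 74 - 40x + 6x^2.
With P = €274 above the shutdown price, P = MC gives x = 10.
At P = €50 ≥ min AVC, set P = MC: x = 6. The firm stays open but cuts output.

Output falls from 10 to 6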